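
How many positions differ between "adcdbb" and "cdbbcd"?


Comparing "adcdbb" and "cdbbcd" position by position:
  Position 0: 'a' vs 'c' => DIFFER
  Position 1: 'd' vs 'd' => same
  Position 2: 'c' vs 'b' => DIFFER
  Position 3: 'd' vs 'b' => DIFFER
  Position 4: 'b' vs 'c' => DIFFER
  Position 5: 'b' vs 'd' => DIFFER
Positions that differ: 5

5


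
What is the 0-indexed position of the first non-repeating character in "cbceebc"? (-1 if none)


Input: cbceebc
Character frequencies:
  'b': 2
  'c': 3
  'e': 2
Scanning left to right for freq == 1:
  Position 0 ('c'): freq=3, skip
  Position 1 ('b'): freq=2, skip
  Position 2 ('c'): freq=3, skip
  Position 3 ('e'): freq=2, skip
  Position 4 ('e'): freq=2, skip
  Position 5 ('b'): freq=2, skip
  Position 6 ('c'): freq=3, skip
  No unique character found => answer = -1

-1


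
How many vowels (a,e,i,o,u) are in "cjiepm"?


Input: cjiepm
Checking each character:
  'c' at position 0: consonant
  'j' at position 1: consonant
  'i' at position 2: vowel (running total: 1)
  'e' at position 3: vowel (running total: 2)
  'p' at position 4: consonant
  'm' at position 5: consonant
Total vowels: 2

2


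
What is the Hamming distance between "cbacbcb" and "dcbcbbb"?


Comparing "cbacbcb" and "dcbcbbb" position by position:
  Position 0: 'c' vs 'd' => differ
  Position 1: 'b' vs 'c' => differ
  Position 2: 'a' vs 'b' => differ
  Position 3: 'c' vs 'c' => same
  Position 4: 'b' vs 'b' => same
  Position 5: 'c' vs 'b' => differ
  Position 6: 'b' vs 'b' => same
Total differences (Hamming distance): 4

4


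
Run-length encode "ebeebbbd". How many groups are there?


Input: ebeebbbd
Scanning for consecutive runs:
  Group 1: 'e' x 1 (positions 0-0)
  Group 2: 'b' x 1 (positions 1-1)
  Group 3: 'e' x 2 (positions 2-3)
  Group 4: 'b' x 3 (positions 4-6)
  Group 5: 'd' x 1 (positions 7-7)
Total groups: 5

5


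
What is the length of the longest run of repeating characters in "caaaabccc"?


Input: "caaaabccc"
Scanning for longest run:
  Position 1 ('a'): new char, reset run to 1
  Position 2 ('a'): continues run of 'a', length=2
  Position 3 ('a'): continues run of 'a', length=3
  Position 4 ('a'): continues run of 'a', length=4
  Position 5 ('b'): new char, reset run to 1
  Position 6 ('c'): new char, reset run to 1
  Position 7 ('c'): continues run of 'c', length=2
  Position 8 ('c'): continues run of 'c', length=3
Longest run: 'a' with length 4

4


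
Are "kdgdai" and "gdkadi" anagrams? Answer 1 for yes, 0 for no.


Strings: "kdgdai", "gdkadi"
Sorted first:  addgik
Sorted second: addgik
Sorted forms match => anagrams

1


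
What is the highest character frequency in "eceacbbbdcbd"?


Input: eceacbbbdcbd
Character counts:
  'a': 1
  'b': 4
  'c': 3
  'd': 2
  'e': 2
Maximum frequency: 4

4


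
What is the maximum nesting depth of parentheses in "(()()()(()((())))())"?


Input: "(()()()(()((())))())"
Tracking depth:
  Position 0 '(': depth becomes 1
  Position 1 '(': depth becomes 2
  Position 2 ')': depth becomes 1
  Position 3 '(': depth becomes 2
  Position 4 ')': depth becomes 1
  Position 5 '(': depth becomes 2
  Position 6 ')': depth becomes 1
  Position 7 '(': depth becomes 2
  Position 8 '(': depth becomes 3
  Position 9 ')': depth becomes 2
  Position 10 '(': depth becomes 3
  Position 11 '(': depth becomes 4
  Position 12 '(': depth becomes 5
  Position 13 ')': depth becomes 4
  Position 14 ')': depth becomes 3
  Position 15 ')': depth becomes 2
  Position 16 ')': depth becomes 1
  Position 17 '(': depth becomes 2
  Position 18 ')': depth becomes 1
  Position 19 ')': depth becomes 0
Maximum depth reached: 5

5


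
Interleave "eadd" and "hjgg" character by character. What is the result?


Interleaving "eadd" and "hjgg":
  Position 0: 'e' from first, 'h' from second => "eh"
  Position 1: 'a' from first, 'j' from second => "aj"
  Position 2: 'd' from first, 'g' from second => "dg"
  Position 3: 'd' from first, 'g' from second => "dg"
Result: ehajdgdg

ehajdgdg


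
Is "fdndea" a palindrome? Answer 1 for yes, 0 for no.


Input: fdndea
Reversed: aedndf
  Compare pos 0 ('f') with pos 5 ('a'): MISMATCH
  Compare pos 1 ('d') with pos 4 ('e'): MISMATCH
  Compare pos 2 ('n') with pos 3 ('d'): MISMATCH
Result: not a palindrome

0


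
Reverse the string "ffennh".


Input: ffennh
Reading characters right to left:
  Position 5: 'h'
  Position 4: 'n'
  Position 3: 'n'
  Position 2: 'e'
  Position 1: 'f'
  Position 0: 'f'
Reversed: hnneff

hnneff


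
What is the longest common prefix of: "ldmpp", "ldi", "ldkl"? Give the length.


Words: ldmpp, ldi, ldkl
  Position 0: all 'l' => match
  Position 1: all 'd' => match
  Position 2: ('m', 'i', 'k') => mismatch, stop
LCP = "ld" (length 2)

2


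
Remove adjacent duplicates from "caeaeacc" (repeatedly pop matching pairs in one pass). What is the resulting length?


Input: caeaeacc
Stack-based adjacent duplicate removal:
  Read 'c': push. Stack: c
  Read 'a': push. Stack: ca
  Read 'e': push. Stack: cae
  Read 'a': push. Stack: caea
  Read 'e': push. Stack: caeae
  Read 'a': push. Stack: caeaea
  Read 'c': push. Stack: caeaeac
  Read 'c': matches stack top 'c' => pop. Stack: caeaea
Final stack: "caeaea" (length 6)

6


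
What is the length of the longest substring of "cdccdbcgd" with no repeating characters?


Input: "cdccdbcgd"
Sliding window (track last position of each char):
  Position 0 ('c'): window [0,0] length 1 -- new best
  Position 1 ('d'): window [0,1] length 2 -- new best
  Position 2 ('c'): repeat (last at 0), move window start to 1
  Position 2 ('c'): window [1,2] length 2
  Position 3 ('c'): repeat (last at 2), move window start to 3
  Position 3 ('c'): window [3,3] length 1
  Position 4 ('d'): window [3,4] length 2
  Position 5 ('b'): window [3,5] length 3 -- new best
  Position 6 ('c'): repeat (last at 3), move window start to 4
  Position 6 ('c'): window [4,6] length 3
  Position 7 ('g'): window [4,7] length 4 -- new best
  Position 8 ('d'): repeat (last at 4), move window start to 5
  Position 8 ('d'): window [5,8] length 4
Longest substring with no repeats: "dbcg" with length 4

4


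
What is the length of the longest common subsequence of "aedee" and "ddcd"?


LCS of "aedee" and "ddcd"
DP table:
           d    d    c    d
      0    0    0    0    0
  a   0    0    0    0    0
  e   0    0    0    0    0
  d   0    1    1    1    1
  e   0    1    1    1    1
  e   0    1    1    1    1
LCS length = dp[5][4] = 1

1


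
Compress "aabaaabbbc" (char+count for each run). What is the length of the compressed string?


Input: aabaaabbbc
Runs:
  'a' x 2 => "a2"
  'b' x 1 => "b1"
  'a' x 3 => "a3"
  'b' x 3 => "b3"
  'c' x 1 => "c1"
Compressed: "a2b1a3b3c1"
Compressed length: 10

10


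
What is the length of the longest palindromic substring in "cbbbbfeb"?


Input: "cbbbbfeb"
Checking substrings for palindromes:
  [1:5] "bbbb" (len 4) => palindrome
  [1:4] "bbb" (len 3) => palindrome
  [2:5] "bbb" (len 3) => palindrome
  [1:3] "bb" (len 2) => palindrome
  [2:4] "bb" (len 2) => palindrome
  [3:5] "bb" (len 2) => palindrome
Longest palindromic substring: "bbbb" with length 4

4


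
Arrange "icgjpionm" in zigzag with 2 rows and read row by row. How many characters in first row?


Zigzag "icgjpionm" into 2 rows:
Placing characters:
  'i' => row 0
  'c' => row 1
  'g' => row 0
  'j' => row 1
  'p' => row 0
  'i' => row 1
  'o' => row 0
  'n' => row 1
  'm' => row 0
Rows:
  Row 0: "igpom"
  Row 1: "cjin"
First row length: 5

5


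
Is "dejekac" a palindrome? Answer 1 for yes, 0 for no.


Input: dejekac
Reversed: cakejed
  Compare pos 0 ('d') with pos 6 ('c'): MISMATCH
  Compare pos 1 ('e') with pos 5 ('a'): MISMATCH
  Compare pos 2 ('j') with pos 4 ('k'): MISMATCH
Result: not a palindrome

0


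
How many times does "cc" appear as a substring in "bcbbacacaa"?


Searching for "cc" in "bcbbacacaa"
Scanning each position:
  Position 0: "bc" => no
  Position 1: "cb" => no
  Position 2: "bb" => no
  Position 3: "ba" => no
  Position 4: "ac" => no
  Position 5: "ca" => no
  Position 6: "ac" => no
  Position 7: "ca" => no
  Position 8: "aa" => no
Total occurrences: 0

0


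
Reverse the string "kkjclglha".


Input: kkjclglha
Reading characters right to left:
  Position 8: 'a'
  Position 7: 'h'
  Position 6: 'l'
  Position 5: 'g'
  Position 4: 'l'
  Position 3: 'c'
  Position 2: 'j'
  Position 1: 'k'
  Position 0: 'k'
Reversed: ahlglcjkk

ahlglcjkk


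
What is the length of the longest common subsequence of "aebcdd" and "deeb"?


LCS of "aebcdd" and "deeb"
DP table:
           d    e    e    b
      0    0    0    0    0
  a   0    0    0    0    0
  e   0    0    1    1    1
  b   0    0    1    1    2
  c   0    0    1    1    2
  d   0    1    1    1    2
  d   0    1    1    1    2
LCS length = dp[6][4] = 2

2


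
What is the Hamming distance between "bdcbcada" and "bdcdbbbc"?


Comparing "bdcbcada" and "bdcdbbbc" position by position:
  Position 0: 'b' vs 'b' => same
  Position 1: 'd' vs 'd' => same
  Position 2: 'c' vs 'c' => same
  Position 3: 'b' vs 'd' => differ
  Position 4: 'c' vs 'b' => differ
  Position 5: 'a' vs 'b' => differ
  Position 6: 'd' vs 'b' => differ
  Position 7: 'a' vs 'c' => differ
Total differences (Hamming distance): 5

5


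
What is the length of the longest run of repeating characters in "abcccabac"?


Input: "abcccabac"
Scanning for longest run:
  Position 1 ('b'): new char, reset run to 1
  Position 2 ('c'): new char, reset run to 1
  Position 3 ('c'): continues run of 'c', length=2
  Position 4 ('c'): continues run of 'c', length=3
  Position 5 ('a'): new char, reset run to 1
  Position 6 ('b'): new char, reset run to 1
  Position 7 ('a'): new char, reset run to 1
  Position 8 ('c'): new char, reset run to 1
Longest run: 'c' with length 3

3


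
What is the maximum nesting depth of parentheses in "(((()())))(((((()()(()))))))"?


Input: "(((()())))(((((()()(()))))))"
Tracking depth:
  Position 0 '(': depth becomes 1
  Position 1 '(': depth becomes 2
  Position 2 '(': depth becomes 3
  Position 3 '(': depth becomes 4
  Position 4 ')': depth becomes 3
  Position 5 '(': depth becomes 4
  Position 6 ')': depth becomes 3
  Position 7 ')': depth becomes 2
  Position 8 ')': depth becomes 1
  Position 9 ')': depth becomes 0
  Position 10 '(': depth becomes 1
  Position 11 '(': depth becomes 2
  Position 12 '(': depth becomes 3
  Position 13 '(': depth becomes 4
  Position 14 '(': depth becomes 5
  Position 15 '(': depth becomes 6
  Position 16 ')': depth becomes 5
  Position 17 '(': depth becomes 6
  Position 18 ')': depth becomes 5
  Position 19 '(': depth becomes 6
  Position 20 '(': depth becomes 7
  Position 21 ')': depth becomes 6
  Position 22 ')': depth becomes 5
  Position 23 ')': depth becomes 4
  Position 24 ')': depth becomes 3
  Position 25 ')': depth becomes 2
  Position 26 ')': depth becomes 1
  Position 27 ')': depth becomes 0
Maximum depth reached: 7

7


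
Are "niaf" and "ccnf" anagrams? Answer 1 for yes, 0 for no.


Strings: "niaf", "ccnf"
Sorted first:  afin
Sorted second: ccfn
Differ at position 0: 'a' vs 'c' => not anagrams

0


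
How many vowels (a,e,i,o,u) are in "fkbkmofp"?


Input: fkbkmofp
Checking each character:
  'f' at position 0: consonant
  'k' at position 1: consonant
  'b' at position 2: consonant
  'k' at position 3: consonant
  'm' at position 4: consonant
  'o' at position 5: vowel (running total: 1)
  'f' at position 6: consonant
  'p' at position 7: consonant
Total vowels: 1

1


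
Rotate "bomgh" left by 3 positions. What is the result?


Input: "bomgh", rotate left by 3
First 3 characters: "bom"
Remaining characters: "gh"
Concatenate remaining + first: "gh" + "bom" = "ghbom"

ghbom


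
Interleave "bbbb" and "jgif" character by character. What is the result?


Interleaving "bbbb" and "jgif":
  Position 0: 'b' from first, 'j' from second => "bj"
  Position 1: 'b' from first, 'g' from second => "bg"
  Position 2: 'b' from first, 'i' from second => "bi"
  Position 3: 'b' from first, 'f' from second => "bf"
Result: bjbgbibf

bjbgbibf


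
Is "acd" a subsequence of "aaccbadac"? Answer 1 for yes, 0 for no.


Check if "acd" is a subsequence of "aaccbadac"
Greedy scan:
  Position 0 ('a'): matches sub[0] = 'a'
  Position 1 ('a'): no match needed
  Position 2 ('c'): matches sub[1] = 'c'
  Position 3 ('c'): no match needed
  Position 4 ('b'): no match needed
  Position 5 ('a'): no match needed
  Position 6 ('d'): matches sub[2] = 'd'
  Position 7 ('a'): no match needed
  Position 8 ('c'): no match needed
All 3 characters matched => is a subsequence

1


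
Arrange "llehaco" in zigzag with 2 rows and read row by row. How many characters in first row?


Zigzag "llehaco" into 2 rows:
Placing characters:
  'l' => row 0
  'l' => row 1
  'e' => row 0
  'h' => row 1
  'a' => row 0
  'c' => row 1
  'o' => row 0
Rows:
  Row 0: "leao"
  Row 1: "lhc"
First row length: 4

4


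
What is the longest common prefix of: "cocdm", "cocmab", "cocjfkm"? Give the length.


Words: cocdm, cocmab, cocjfkm
  Position 0: all 'c' => match
  Position 1: all 'o' => match
  Position 2: all 'c' => match
  Position 3: ('d', 'm', 'j') => mismatch, stop
LCP = "coc" (length 3)

3


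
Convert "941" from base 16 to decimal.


Input: "941" in base 16
Positional expansion:
  Digit '9' (value 9) x 16^2 = 2304
  Digit '4' (value 4) x 16^1 = 64
  Digit '1' (value 1) x 16^0 = 1
Sum = 2369

2369


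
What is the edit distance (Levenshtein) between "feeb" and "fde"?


Computing edit distance: "feeb" -> "fde"
DP table:
           f    d    e
      0    1    2    3
  f   1    0    1    2
  e   2    1    1    1
  e   3    2    2    1
  b   4    3    3    2
Edit distance = dp[4][3] = 2

2


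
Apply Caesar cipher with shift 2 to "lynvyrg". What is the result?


Caesar cipher: shift "lynvyrg" by 2
  'l' (pos 11) + 2 = pos 13 = 'n'
  'y' (pos 24) + 2 = pos 0 = 'a'
  'n' (pos 13) + 2 = pos 15 = 'p'
  'v' (pos 21) + 2 = pos 23 = 'x'
  'y' (pos 24) + 2 = pos 0 = 'a'
  'r' (pos 17) + 2 = pos 19 = 't'
  'g' (pos 6) + 2 = pos 8 = 'i'
Result: napxati

napxati


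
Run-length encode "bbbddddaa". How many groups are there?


Input: bbbddddaa
Scanning for consecutive runs:
  Group 1: 'b' x 3 (positions 0-2)
  Group 2: 'd' x 4 (positions 3-6)
  Group 3: 'a' x 2 (positions 7-8)
Total groups: 3

3


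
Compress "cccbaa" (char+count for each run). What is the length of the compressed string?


Input: cccbaa
Runs:
  'c' x 3 => "c3"
  'b' x 1 => "b1"
  'a' x 2 => "a2"
Compressed: "c3b1a2"
Compressed length: 6

6


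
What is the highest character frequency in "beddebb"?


Input: beddebb
Character counts:
  'b': 3
  'd': 2
  'e': 2
Maximum frequency: 3

3


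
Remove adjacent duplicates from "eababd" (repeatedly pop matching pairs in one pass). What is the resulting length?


Input: eababd
Stack-based adjacent duplicate removal:
  Read 'e': push. Stack: e
  Read 'a': push. Stack: ea
  Read 'b': push. Stack: eab
  Read 'a': push. Stack: eaba
  Read 'b': push. Stack: eabab
  Read 'd': push. Stack: eababd
Final stack: "eababd" (length 6)

6


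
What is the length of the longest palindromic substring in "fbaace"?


Input: "fbaace"
Checking substrings for palindromes:
  [2:4] "aa" (len 2) => palindrome
Longest palindromic substring: "aa" with length 2

2


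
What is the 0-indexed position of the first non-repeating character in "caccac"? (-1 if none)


Input: caccac
Character frequencies:
  'a': 2
  'c': 4
Scanning left to right for freq == 1:
  Position 0 ('c'): freq=4, skip
  Position 1 ('a'): freq=2, skip
  Position 2 ('c'): freq=4, skip
  Position 3 ('c'): freq=4, skip
  Position 4 ('a'): freq=2, skip
  Position 5 ('c'): freq=4, skip
  No unique character found => answer = -1

-1


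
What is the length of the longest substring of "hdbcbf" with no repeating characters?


Input: "hdbcbf"
Sliding window (track last position of each char):
  Position 0 ('h'): window [0,0] length 1 -- new best
  Position 1 ('d'): window [0,1] length 2 -- new best
  Position 2 ('b'): window [0,2] length 3 -- new best
  Position 3 ('c'): window [0,3] length 4 -- new best
  Position 4 ('b'): repeat (last at 2), move window start to 3
  Position 4 ('b'): window [3,4] length 2
  Position 5 ('f'): window [3,5] length 3
Longest substring with no repeats: "hdbc" with length 4

4


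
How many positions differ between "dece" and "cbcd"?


Comparing "dece" and "cbcd" position by position:
  Position 0: 'd' vs 'c' => DIFFER
  Position 1: 'e' vs 'b' => DIFFER
  Position 2: 'c' vs 'c' => same
  Position 3: 'e' vs 'd' => DIFFER
Positions that differ: 3

3


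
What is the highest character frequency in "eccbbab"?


Input: eccbbab
Character counts:
  'a': 1
  'b': 3
  'c': 2
  'e': 1
Maximum frequency: 3

3


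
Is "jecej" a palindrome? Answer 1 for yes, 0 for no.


Input: jecej
Reversed: jecej
  Compare pos 0 ('j') with pos 4 ('j'): match
  Compare pos 1 ('e') with pos 3 ('e'): match
Result: palindrome

1


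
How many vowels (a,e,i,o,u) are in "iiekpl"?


Input: iiekpl
Checking each character:
  'i' at position 0: vowel (running total: 1)
  'i' at position 1: vowel (running total: 2)
  'e' at position 2: vowel (running total: 3)
  'k' at position 3: consonant
  'p' at position 4: consonant
  'l' at position 5: consonant
Total vowels: 3

3


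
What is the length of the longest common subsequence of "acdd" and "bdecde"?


LCS of "acdd" and "bdecde"
DP table:
           b    d    e    c    d    e
      0    0    0    0    0    0    0
  a   0    0    0    0    0    0    0
  c   0    0    0    0    1    1    1
  d   0    0    1    1    1    2    2
  d   0    0    1    1    1    2    2
LCS length = dp[4][6] = 2

2


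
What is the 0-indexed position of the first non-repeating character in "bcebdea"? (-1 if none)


Input: bcebdea
Character frequencies:
  'a': 1
  'b': 2
  'c': 1
  'd': 1
  'e': 2
Scanning left to right for freq == 1:
  Position 0 ('b'): freq=2, skip
  Position 1 ('c'): unique! => answer = 1

1


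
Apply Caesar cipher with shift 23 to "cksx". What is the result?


Caesar cipher: shift "cksx" by 23
  'c' (pos 2) + 23 = pos 25 = 'z'
  'k' (pos 10) + 23 = pos 7 = 'h'
  's' (pos 18) + 23 = pos 15 = 'p'
  'x' (pos 23) + 23 = pos 20 = 'u'
Result: zhpu

zhpu


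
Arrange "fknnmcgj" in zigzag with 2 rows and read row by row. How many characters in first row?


Zigzag "fknnmcgj" into 2 rows:
Placing characters:
  'f' => row 0
  'k' => row 1
  'n' => row 0
  'n' => row 1
  'm' => row 0
  'c' => row 1
  'g' => row 0
  'j' => row 1
Rows:
  Row 0: "fnmg"
  Row 1: "kncj"
First row length: 4

4


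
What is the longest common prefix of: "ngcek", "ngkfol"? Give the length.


Words: ngcek, ngkfol
  Position 0: all 'n' => match
  Position 1: all 'g' => match
  Position 2: ('c', 'k') => mismatch, stop
LCP = "ng" (length 2)

2


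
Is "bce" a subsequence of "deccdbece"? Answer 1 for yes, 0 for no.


Check if "bce" is a subsequence of "deccdbece"
Greedy scan:
  Position 0 ('d'): no match needed
  Position 1 ('e'): no match needed
  Position 2 ('c'): no match needed
  Position 3 ('c'): no match needed
  Position 4 ('d'): no match needed
  Position 5 ('b'): matches sub[0] = 'b'
  Position 6 ('e'): no match needed
  Position 7 ('c'): matches sub[1] = 'c'
  Position 8 ('e'): matches sub[2] = 'e'
All 3 characters matched => is a subsequence

1


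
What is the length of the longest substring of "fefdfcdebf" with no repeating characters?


Input: "fefdfcdebf"
Sliding window (track last position of each char):
  Position 0 ('f'): window [0,0] length 1 -- new best
  Position 1 ('e'): window [0,1] length 2 -- new best
  Position 2 ('f'): repeat (last at 0), move window start to 1
  Position 2 ('f'): window [1,2] length 2
  Position 3 ('d'): window [1,3] length 3 -- new best
  Position 4 ('f'): repeat (last at 2), move window start to 3
  Position 4 ('f'): window [3,4] length 2
  Position 5 ('c'): window [3,5] length 3
  Position 6 ('d'): repeat (last at 3), move window start to 4
  Position 6 ('d'): window [4,6] length 3
  Position 7 ('e'): window [4,7] length 4 -- new best
  Position 8 ('b'): window [4,8] length 5 -- new best
  Position 9 ('f'): repeat (last at 4), move window start to 5
  Position 9 ('f'): window [5,9] length 5
Longest substring with no repeats: "fcdeb" with length 5

5


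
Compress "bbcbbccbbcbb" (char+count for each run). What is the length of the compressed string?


Input: bbcbbccbbcbb
Runs:
  'b' x 2 => "b2"
  'c' x 1 => "c1"
  'b' x 2 => "b2"
  'c' x 2 => "c2"
  'b' x 2 => "b2"
  'c' x 1 => "c1"
  'b' x 2 => "b2"
Compressed: "b2c1b2c2b2c1b2"
Compressed length: 14

14


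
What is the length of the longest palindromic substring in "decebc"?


Input: "decebc"
Checking substrings for palindromes:
  [1:4] "ece" (len 3) => palindrome
Longest palindromic substring: "ece" with length 3

3


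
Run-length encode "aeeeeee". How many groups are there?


Input: aeeeeee
Scanning for consecutive runs:
  Group 1: 'a' x 1 (positions 0-0)
  Group 2: 'e' x 6 (positions 1-6)
Total groups: 2

2


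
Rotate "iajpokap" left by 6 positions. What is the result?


Input: "iajpokap", rotate left by 6
First 6 characters: "iajpok"
Remaining characters: "ap"
Concatenate remaining + first: "ap" + "iajpok" = "apiajpok"

apiajpok


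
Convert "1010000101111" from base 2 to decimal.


Input: "1010000101111" in base 2
Positional expansion:
  Digit '1' (value 1) x 2^12 = 4096
  Digit '0' (value 0) x 2^11 = 0
  Digit '1' (value 1) x 2^10 = 1024
  Digit '0' (value 0) x 2^9 = 0
  Digit '0' (value 0) x 2^8 = 0
  Digit '0' (value 0) x 2^7 = 0
  Digit '0' (value 0) x 2^6 = 0
  Digit '1' (value 1) x 2^5 = 32
  Digit '0' (value 0) x 2^4 = 0
  Digit '1' (value 1) x 2^3 = 8
  Digit '1' (value 1) x 2^2 = 4
  Digit '1' (value 1) x 2^1 = 2
  Digit '1' (value 1) x 2^0 = 1
Sum = 5167

5167


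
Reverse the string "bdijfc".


Input: bdijfc
Reading characters right to left:
  Position 5: 'c'
  Position 4: 'f'
  Position 3: 'j'
  Position 2: 'i'
  Position 1: 'd'
  Position 0: 'b'
Reversed: cfjidb

cfjidb


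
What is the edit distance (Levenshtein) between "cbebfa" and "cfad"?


Computing edit distance: "cbebfa" -> "cfad"
DP table:
           c    f    a    d
      0    1    2    3    4
  c   1    0    1    2    3
  b   2    1    1    2    3
  e   3    2    2    2    3
  b   4    3    3    3    3
  f   5    4    3    4    4
  a   6    5    4    3    4
Edit distance = dp[6][4] = 4

4


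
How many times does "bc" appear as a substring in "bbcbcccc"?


Searching for "bc" in "bbcbcccc"
Scanning each position:
  Position 0: "bb" => no
  Position 1: "bc" => MATCH
  Position 2: "cb" => no
  Position 3: "bc" => MATCH
  Position 4: "cc" => no
  Position 5: "cc" => no
  Position 6: "cc" => no
Total occurrences: 2

2


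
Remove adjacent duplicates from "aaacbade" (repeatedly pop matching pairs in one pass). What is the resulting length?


Input: aaacbade
Stack-based adjacent duplicate removal:
  Read 'a': push. Stack: a
  Read 'a': matches stack top 'a' => pop. Stack: (empty)
  Read 'a': push. Stack: a
  Read 'c': push. Stack: ac
  Read 'b': push. Stack: acb
  Read 'a': push. Stack: acba
  Read 'd': push. Stack: acbad
  Read 'e': push. Stack: acbade
Final stack: "acbade" (length 6)

6


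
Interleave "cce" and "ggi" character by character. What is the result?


Interleaving "cce" and "ggi":
  Position 0: 'c' from first, 'g' from second => "cg"
  Position 1: 'c' from first, 'g' from second => "cg"
  Position 2: 'e' from first, 'i' from second => "ei"
Result: cgcgei

cgcgei


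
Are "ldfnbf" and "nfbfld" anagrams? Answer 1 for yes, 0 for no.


Strings: "ldfnbf", "nfbfld"
Sorted first:  bdffln
Sorted second: bdffln
Sorted forms match => anagrams

1


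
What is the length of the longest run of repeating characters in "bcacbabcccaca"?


Input: "bcacbabcccaca"
Scanning for longest run:
  Position 1 ('c'): new char, reset run to 1
  Position 2 ('a'): new char, reset run to 1
  Position 3 ('c'): new char, reset run to 1
  Position 4 ('b'): new char, reset run to 1
  Position 5 ('a'): new char, reset run to 1
  Position 6 ('b'): new char, reset run to 1
  Position 7 ('c'): new char, reset run to 1
  Position 8 ('c'): continues run of 'c', length=2
  Position 9 ('c'): continues run of 'c', length=3
  Position 10 ('a'): new char, reset run to 1
  Position 11 ('c'): new char, reset run to 1
  Position 12 ('a'): new char, reset run to 1
Longest run: 'c' with length 3

3


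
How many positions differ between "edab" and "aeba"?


Comparing "edab" and "aeba" position by position:
  Position 0: 'e' vs 'a' => DIFFER
  Position 1: 'd' vs 'e' => DIFFER
  Position 2: 'a' vs 'b' => DIFFER
  Position 3: 'b' vs 'a' => DIFFER
Positions that differ: 4

4


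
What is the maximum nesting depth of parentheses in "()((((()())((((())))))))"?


Input: "()((((()())((((())))))))"
Tracking depth:
  Position 0 '(': depth becomes 1
  Position 1 ')': depth becomes 0
  Position 2 '(': depth becomes 1
  Position 3 '(': depth becomes 2
  Position 4 '(': depth becomes 3
  Position 5 '(': depth becomes 4
  Position 6 '(': depth becomes 5
  Position 7 ')': depth becomes 4
  Position 8 '(': depth becomes 5
  Position 9 ')': depth becomes 4
  Position 10 ')': depth becomes 3
  Position 11 '(': depth becomes 4
  Position 12 '(': depth becomes 5
  Position 13 '(': depth becomes 6
  Position 14 '(': depth becomes 7
  Position 15 '(': depth becomes 8
  Position 16 ')': depth becomes 7
  Position 17 ')': depth becomes 6
  Position 18 ')': depth becomes 5
  Position 19 ')': depth becomes 4
  Position 20 ')': depth becomes 3
  Position 21 ')': depth becomes 2
  Position 22 ')': depth becomes 1
  Position 23 ')': depth becomes 0
Maximum depth reached: 8

8


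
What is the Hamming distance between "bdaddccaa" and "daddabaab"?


Comparing "bdaddccaa" and "daddabaab" position by position:
  Position 0: 'b' vs 'd' => differ
  Position 1: 'd' vs 'a' => differ
  Position 2: 'a' vs 'd' => differ
  Position 3: 'd' vs 'd' => same
  Position 4: 'd' vs 'a' => differ
  Position 5: 'c' vs 'b' => differ
  Position 6: 'c' vs 'a' => differ
  Position 7: 'a' vs 'a' => same
  Position 8: 'a' vs 'b' => differ
Total differences (Hamming distance): 7

7


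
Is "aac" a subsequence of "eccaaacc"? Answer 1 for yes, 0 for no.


Check if "aac" is a subsequence of "eccaaacc"
Greedy scan:
  Position 0 ('e'): no match needed
  Position 1 ('c'): no match needed
  Position 2 ('c'): no match needed
  Position 3 ('a'): matches sub[0] = 'a'
  Position 4 ('a'): matches sub[1] = 'a'
  Position 5 ('a'): no match needed
  Position 6 ('c'): matches sub[2] = 'c'
  Position 7 ('c'): no match needed
All 3 characters matched => is a subsequence

1


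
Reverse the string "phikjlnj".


Input: phikjlnj
Reading characters right to left:
  Position 7: 'j'
  Position 6: 'n'
  Position 5: 'l'
  Position 4: 'j'
  Position 3: 'k'
  Position 2: 'i'
  Position 1: 'h'
  Position 0: 'p'
Reversed: jnljkihp

jnljkihp


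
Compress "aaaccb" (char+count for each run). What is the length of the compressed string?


Input: aaaccb
Runs:
  'a' x 3 => "a3"
  'c' x 2 => "c2"
  'b' x 1 => "b1"
Compressed: "a3c2b1"
Compressed length: 6

6


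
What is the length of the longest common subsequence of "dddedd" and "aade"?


LCS of "dddedd" and "aade"
DP table:
           a    a    d    e
      0    0    0    0    0
  d   0    0    0    1    1
  d   0    0    0    1    1
  d   0    0    0    1    1
  e   0    0    0    1    2
  d   0    0    0    1    2
  d   0    0    0    1    2
LCS length = dp[6][4] = 2

2


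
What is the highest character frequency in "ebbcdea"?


Input: ebbcdea
Character counts:
  'a': 1
  'b': 2
  'c': 1
  'd': 1
  'e': 2
Maximum frequency: 2

2


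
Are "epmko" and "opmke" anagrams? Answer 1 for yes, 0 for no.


Strings: "epmko", "opmke"
Sorted first:  ekmop
Sorted second: ekmop
Sorted forms match => anagrams

1


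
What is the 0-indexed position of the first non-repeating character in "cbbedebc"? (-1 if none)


Input: cbbedebc
Character frequencies:
  'b': 3
  'c': 2
  'd': 1
  'e': 2
Scanning left to right for freq == 1:
  Position 0 ('c'): freq=2, skip
  Position 1 ('b'): freq=3, skip
  Position 2 ('b'): freq=3, skip
  Position 3 ('e'): freq=2, skip
  Position 4 ('d'): unique! => answer = 4

4


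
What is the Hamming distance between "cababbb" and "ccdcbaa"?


Comparing "cababbb" and "ccdcbaa" position by position:
  Position 0: 'c' vs 'c' => same
  Position 1: 'a' vs 'c' => differ
  Position 2: 'b' vs 'd' => differ
  Position 3: 'a' vs 'c' => differ
  Position 4: 'b' vs 'b' => same
  Position 5: 'b' vs 'a' => differ
  Position 6: 'b' vs 'a' => differ
Total differences (Hamming distance): 5

5


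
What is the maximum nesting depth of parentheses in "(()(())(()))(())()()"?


Input: "(()(())(()))(())()()"
Tracking depth:
  Position 0 '(': depth becomes 1
  Position 1 '(': depth becomes 2
  Position 2 ')': depth becomes 1
  Position 3 '(': depth becomes 2
  Position 4 '(': depth becomes 3
  Position 5 ')': depth becomes 2
  Position 6 ')': depth becomes 1
  Position 7 '(': depth becomes 2
  Position 8 '(': depth becomes 3
  Position 9 ')': depth becomes 2
  Position 10 ')': depth becomes 1
  Position 11 ')': depth becomes 0
  Position 12 '(': depth becomes 1
  Position 13 '(': depth becomes 2
  Position 14 ')': depth becomes 1
  Position 15 ')': depth becomes 0
  Position 16 '(': depth becomes 1
  Position 17 ')': depth becomes 0
  Position 18 '(': depth becomes 1
  Position 19 ')': depth becomes 0
Maximum depth reached: 3

3


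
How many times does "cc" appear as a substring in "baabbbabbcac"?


Searching for "cc" in "baabbbabbcac"
Scanning each position:
  Position 0: "ba" => no
  Position 1: "aa" => no
  Position 2: "ab" => no
  Position 3: "bb" => no
  Position 4: "bb" => no
  Position 5: "ba" => no
  Position 6: "ab" => no
  Position 7: "bb" => no
  Position 8: "bc" => no
  Position 9: "ca" => no
  Position 10: "ac" => no
Total occurrences: 0

0


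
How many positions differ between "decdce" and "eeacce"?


Comparing "decdce" and "eeacce" position by position:
  Position 0: 'd' vs 'e' => DIFFER
  Position 1: 'e' vs 'e' => same
  Position 2: 'c' vs 'a' => DIFFER
  Position 3: 'd' vs 'c' => DIFFER
  Position 4: 'c' vs 'c' => same
  Position 5: 'e' vs 'e' => same
Positions that differ: 3

3


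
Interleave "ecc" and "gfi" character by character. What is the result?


Interleaving "ecc" and "gfi":
  Position 0: 'e' from first, 'g' from second => "eg"
  Position 1: 'c' from first, 'f' from second => "cf"
  Position 2: 'c' from first, 'i' from second => "ci"
Result: egcfci

egcfci


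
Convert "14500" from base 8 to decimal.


Input: "14500" in base 8
Positional expansion:
  Digit '1' (value 1) x 8^4 = 4096
  Digit '4' (value 4) x 8^3 = 2048
  Digit '5' (value 5) x 8^2 = 320
  Digit '0' (value 0) x 8^1 = 0
  Digit '0' (value 0) x 8^0 = 0
Sum = 6464

6464


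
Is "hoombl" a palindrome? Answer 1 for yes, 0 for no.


Input: hoombl
Reversed: lbmooh
  Compare pos 0 ('h') with pos 5 ('l'): MISMATCH
  Compare pos 1 ('o') with pos 4 ('b'): MISMATCH
  Compare pos 2 ('o') with pos 3 ('m'): MISMATCH
Result: not a palindrome

0


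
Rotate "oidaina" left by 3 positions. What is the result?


Input: "oidaina", rotate left by 3
First 3 characters: "oid"
Remaining characters: "aina"
Concatenate remaining + first: "aina" + "oid" = "ainaoid"

ainaoid


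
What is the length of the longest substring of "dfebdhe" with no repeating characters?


Input: "dfebdhe"
Sliding window (track last position of each char):
  Position 0 ('d'): window [0,0] length 1 -- new best
  Position 1 ('f'): window [0,1] length 2 -- new best
  Position 2 ('e'): window [0,2] length 3 -- new best
  Position 3 ('b'): window [0,3] length 4 -- new best
  Position 4 ('d'): repeat (last at 0), move window start to 1
  Position 4 ('d'): window [1,4] length 4
  Position 5 ('h'): window [1,5] length 5 -- new best
  Position 6 ('e'): repeat (last at 2), move window start to 3
  Position 6 ('e'): window [3,6] length 4
Longest substring with no repeats: "febdh" with length 5

5


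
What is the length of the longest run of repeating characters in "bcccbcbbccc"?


Input: "bcccbcbbccc"
Scanning for longest run:
  Position 1 ('c'): new char, reset run to 1
  Position 2 ('c'): continues run of 'c', length=2
  Position 3 ('c'): continues run of 'c', length=3
  Position 4 ('b'): new char, reset run to 1
  Position 5 ('c'): new char, reset run to 1
  Position 6 ('b'): new char, reset run to 1
  Position 7 ('b'): continues run of 'b', length=2
  Position 8 ('c'): new char, reset run to 1
  Position 9 ('c'): continues run of 'c', length=2
  Position 10 ('c'): continues run of 'c', length=3
Longest run: 'c' with length 3

3


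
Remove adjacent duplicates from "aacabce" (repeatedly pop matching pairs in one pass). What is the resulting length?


Input: aacabce
Stack-based adjacent duplicate removal:
  Read 'a': push. Stack: a
  Read 'a': matches stack top 'a' => pop. Stack: (empty)
  Read 'c': push. Stack: c
  Read 'a': push. Stack: ca
  Read 'b': push. Stack: cab
  Read 'c': push. Stack: cabc
  Read 'e': push. Stack: cabce
Final stack: "cabce" (length 5)

5


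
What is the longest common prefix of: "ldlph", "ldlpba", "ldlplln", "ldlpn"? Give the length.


Words: ldlph, ldlpba, ldlplln, ldlpn
  Position 0: all 'l' => match
  Position 1: all 'd' => match
  Position 2: all 'l' => match
  Position 3: all 'p' => match
  Position 4: ('h', 'b', 'l', 'n') => mismatch, stop
LCP = "ldlp" (length 4)

4


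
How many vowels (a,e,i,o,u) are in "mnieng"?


Input: mnieng
Checking each character:
  'm' at position 0: consonant
  'n' at position 1: consonant
  'i' at position 2: vowel (running total: 1)
  'e' at position 3: vowel (running total: 2)
  'n' at position 4: consonant
  'g' at position 5: consonant
Total vowels: 2

2


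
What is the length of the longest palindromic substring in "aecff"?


Input: "aecff"
Checking substrings for palindromes:
  [3:5] "ff" (len 2) => palindrome
Longest palindromic substring: "ff" with length 2

2


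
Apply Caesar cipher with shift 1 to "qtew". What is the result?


Caesar cipher: shift "qtew" by 1
  'q' (pos 16) + 1 = pos 17 = 'r'
  't' (pos 19) + 1 = pos 20 = 'u'
  'e' (pos 4) + 1 = pos 5 = 'f'
  'w' (pos 22) + 1 = pos 23 = 'x'
Result: rufx

rufx


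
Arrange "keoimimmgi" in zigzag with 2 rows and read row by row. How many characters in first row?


Zigzag "keoimimmgi" into 2 rows:
Placing characters:
  'k' => row 0
  'e' => row 1
  'o' => row 0
  'i' => row 1
  'm' => row 0
  'i' => row 1
  'm' => row 0
  'm' => row 1
  'g' => row 0
  'i' => row 1
Rows:
  Row 0: "kommg"
  Row 1: "eiimi"
First row length: 5

5


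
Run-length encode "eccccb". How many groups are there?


Input: eccccb
Scanning for consecutive runs:
  Group 1: 'e' x 1 (positions 0-0)
  Group 2: 'c' x 4 (positions 1-4)
  Group 3: 'b' x 1 (positions 5-5)
Total groups: 3

3


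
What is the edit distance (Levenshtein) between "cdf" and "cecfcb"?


Computing edit distance: "cdf" -> "cecfcb"
DP table:
           c    e    c    f    c    b
      0    1    2    3    4    5    6
  c   1    0    1    2    3    4    5
  d   2    1    1    2    3    4    5
  f   3    2    2    2    2    3    4
Edit distance = dp[3][6] = 4

4


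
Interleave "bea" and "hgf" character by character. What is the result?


Interleaving "bea" and "hgf":
  Position 0: 'b' from first, 'h' from second => "bh"
  Position 1: 'e' from first, 'g' from second => "eg"
  Position 2: 'a' from first, 'f' from second => "af"
Result: bhegaf

bhegaf


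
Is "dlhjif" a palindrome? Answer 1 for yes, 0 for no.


Input: dlhjif
Reversed: fijhld
  Compare pos 0 ('d') with pos 5 ('f'): MISMATCH
  Compare pos 1 ('l') with pos 4 ('i'): MISMATCH
  Compare pos 2 ('h') with pos 3 ('j'): MISMATCH
Result: not a palindrome

0


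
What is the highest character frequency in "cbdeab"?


Input: cbdeab
Character counts:
  'a': 1
  'b': 2
  'c': 1
  'd': 1
  'e': 1
Maximum frequency: 2

2


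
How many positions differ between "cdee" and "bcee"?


Comparing "cdee" and "bcee" position by position:
  Position 0: 'c' vs 'b' => DIFFER
  Position 1: 'd' vs 'c' => DIFFER
  Position 2: 'e' vs 'e' => same
  Position 3: 'e' vs 'e' => same
Positions that differ: 2

2


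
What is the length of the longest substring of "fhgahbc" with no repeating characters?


Input: "fhgahbc"
Sliding window (track last position of each char):
  Position 0 ('f'): window [0,0] length 1 -- new best
  Position 1 ('h'): window [0,1] length 2 -- new best
  Position 2 ('g'): window [0,2] length 3 -- new best
  Position 3 ('a'): window [0,3] length 4 -- new best
  Position 4 ('h'): repeat (last at 1), move window start to 2
  Position 4 ('h'): window [2,4] length 3
  Position 5 ('b'): window [2,5] length 4
  Position 6 ('c'): window [2,6] length 5 -- new best
Longest substring with no repeats: "gahbc" with length 5

5


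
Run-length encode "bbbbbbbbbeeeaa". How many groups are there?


Input: bbbbbbbbbeeeaa
Scanning for consecutive runs:
  Group 1: 'b' x 9 (positions 0-8)
  Group 2: 'e' x 3 (positions 9-11)
  Group 3: 'a' x 2 (positions 12-13)
Total groups: 3

3


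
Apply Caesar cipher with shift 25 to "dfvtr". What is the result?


Caesar cipher: shift "dfvtr" by 25
  'd' (pos 3) + 25 = pos 2 = 'c'
  'f' (pos 5) + 25 = pos 4 = 'e'
  'v' (pos 21) + 25 = pos 20 = 'u'
  't' (pos 19) + 25 = pos 18 = 's'
  'r' (pos 17) + 25 = pos 16 = 'q'
Result: ceusq

ceusq


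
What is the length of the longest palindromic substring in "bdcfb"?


Input: "bdcfb"
Checking substrings for palindromes:
  No multi-char palindromic substrings found
Longest palindromic substring: "b" with length 1

1


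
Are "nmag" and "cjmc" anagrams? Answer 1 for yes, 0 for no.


Strings: "nmag", "cjmc"
Sorted first:  agmn
Sorted second: ccjm
Differ at position 0: 'a' vs 'c' => not anagrams

0


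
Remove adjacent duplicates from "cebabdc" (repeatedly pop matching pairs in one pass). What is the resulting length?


Input: cebabdc
Stack-based adjacent duplicate removal:
  Read 'c': push. Stack: c
  Read 'e': push. Stack: ce
  Read 'b': push. Stack: ceb
  Read 'a': push. Stack: ceba
  Read 'b': push. Stack: cebab
  Read 'd': push. Stack: cebabd
  Read 'c': push. Stack: cebabdc
Final stack: "cebabdc" (length 7)

7


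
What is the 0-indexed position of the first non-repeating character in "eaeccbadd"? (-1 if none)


Input: eaeccbadd
Character frequencies:
  'a': 2
  'b': 1
  'c': 2
  'd': 2
  'e': 2
Scanning left to right for freq == 1:
  Position 0 ('e'): freq=2, skip
  Position 1 ('a'): freq=2, skip
  Position 2 ('e'): freq=2, skip
  Position 3 ('c'): freq=2, skip
  Position 4 ('c'): freq=2, skip
  Position 5 ('b'): unique! => answer = 5

5


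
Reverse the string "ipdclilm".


Input: ipdclilm
Reading characters right to left:
  Position 7: 'm'
  Position 6: 'l'
  Position 5: 'i'
  Position 4: 'l'
  Position 3: 'c'
  Position 2: 'd'
  Position 1: 'p'
  Position 0: 'i'
Reversed: mlilcdpi

mlilcdpi


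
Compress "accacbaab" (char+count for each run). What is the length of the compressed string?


Input: accacbaab
Runs:
  'a' x 1 => "a1"
  'c' x 2 => "c2"
  'a' x 1 => "a1"
  'c' x 1 => "c1"
  'b' x 1 => "b1"
  'a' x 2 => "a2"
  'b' x 1 => "b1"
Compressed: "a1c2a1c1b1a2b1"
Compressed length: 14

14


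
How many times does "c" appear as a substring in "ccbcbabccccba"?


Searching for "c" in "ccbcbabccccba"
Scanning each position:
  Position 0: "c" => MATCH
  Position 1: "c" => MATCH
  Position 2: "b" => no
  Position 3: "c" => MATCH
  Position 4: "b" => no
  Position 5: "a" => no
  Position 6: "b" => no
  Position 7: "c" => MATCH
  Position 8: "c" => MATCH
  Position 9: "c" => MATCH
  Position 10: "c" => MATCH
  Position 11: "b" => no
  Position 12: "a" => no
Total occurrences: 7

7
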